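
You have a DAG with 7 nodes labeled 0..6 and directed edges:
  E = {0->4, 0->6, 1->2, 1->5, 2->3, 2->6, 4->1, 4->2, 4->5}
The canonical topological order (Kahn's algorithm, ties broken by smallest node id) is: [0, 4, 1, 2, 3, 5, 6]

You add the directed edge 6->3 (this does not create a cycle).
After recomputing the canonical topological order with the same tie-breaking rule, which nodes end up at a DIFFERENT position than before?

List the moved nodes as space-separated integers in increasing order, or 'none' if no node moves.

Old toposort: [0, 4, 1, 2, 3, 5, 6]
Added edge 6->3
Recompute Kahn (smallest-id tiebreak):
  initial in-degrees: [0, 1, 2, 2, 1, 2, 2]
  ready (indeg=0): [0]
  pop 0: indeg[4]->0; indeg[6]->1 | ready=[4] | order so far=[0]
  pop 4: indeg[1]->0; indeg[2]->1; indeg[5]->1 | ready=[1] | order so far=[0, 4]
  pop 1: indeg[2]->0; indeg[5]->0 | ready=[2, 5] | order so far=[0, 4, 1]
  pop 2: indeg[3]->1; indeg[6]->0 | ready=[5, 6] | order so far=[0, 4, 1, 2]
  pop 5: no out-edges | ready=[6] | order so far=[0, 4, 1, 2, 5]
  pop 6: indeg[3]->0 | ready=[3] | order so far=[0, 4, 1, 2, 5, 6]
  pop 3: no out-edges | ready=[] | order so far=[0, 4, 1, 2, 5, 6, 3]
New canonical toposort: [0, 4, 1, 2, 5, 6, 3]
Compare positions:
  Node 0: index 0 -> 0 (same)
  Node 1: index 2 -> 2 (same)
  Node 2: index 3 -> 3 (same)
  Node 3: index 4 -> 6 (moved)
  Node 4: index 1 -> 1 (same)
  Node 5: index 5 -> 4 (moved)
  Node 6: index 6 -> 5 (moved)
Nodes that changed position: 3 5 6

Answer: 3 5 6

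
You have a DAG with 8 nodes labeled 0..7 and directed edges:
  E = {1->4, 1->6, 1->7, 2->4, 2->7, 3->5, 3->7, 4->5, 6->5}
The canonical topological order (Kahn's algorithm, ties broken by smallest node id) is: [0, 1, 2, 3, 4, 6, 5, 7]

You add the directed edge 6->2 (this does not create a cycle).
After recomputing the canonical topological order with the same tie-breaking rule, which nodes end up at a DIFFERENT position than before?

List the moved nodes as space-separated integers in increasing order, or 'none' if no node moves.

Answer: 2 3 4 6

Derivation:
Old toposort: [0, 1, 2, 3, 4, 6, 5, 7]
Added edge 6->2
Recompute Kahn (smallest-id tiebreak):
  initial in-degrees: [0, 0, 1, 0, 2, 3, 1, 3]
  ready (indeg=0): [0, 1, 3]
  pop 0: no out-edges | ready=[1, 3] | order so far=[0]
  pop 1: indeg[4]->1; indeg[6]->0; indeg[7]->2 | ready=[3, 6] | order so far=[0, 1]
  pop 3: indeg[5]->2; indeg[7]->1 | ready=[6] | order so far=[0, 1, 3]
  pop 6: indeg[2]->0; indeg[5]->1 | ready=[2] | order so far=[0, 1, 3, 6]
  pop 2: indeg[4]->0; indeg[7]->0 | ready=[4, 7] | order so far=[0, 1, 3, 6, 2]
  pop 4: indeg[5]->0 | ready=[5, 7] | order so far=[0, 1, 3, 6, 2, 4]
  pop 5: no out-edges | ready=[7] | order so far=[0, 1, 3, 6, 2, 4, 5]
  pop 7: no out-edges | ready=[] | order so far=[0, 1, 3, 6, 2, 4, 5, 7]
New canonical toposort: [0, 1, 3, 6, 2, 4, 5, 7]
Compare positions:
  Node 0: index 0 -> 0 (same)
  Node 1: index 1 -> 1 (same)
  Node 2: index 2 -> 4 (moved)
  Node 3: index 3 -> 2 (moved)
  Node 4: index 4 -> 5 (moved)
  Node 5: index 6 -> 6 (same)
  Node 6: index 5 -> 3 (moved)
  Node 7: index 7 -> 7 (same)
Nodes that changed position: 2 3 4 6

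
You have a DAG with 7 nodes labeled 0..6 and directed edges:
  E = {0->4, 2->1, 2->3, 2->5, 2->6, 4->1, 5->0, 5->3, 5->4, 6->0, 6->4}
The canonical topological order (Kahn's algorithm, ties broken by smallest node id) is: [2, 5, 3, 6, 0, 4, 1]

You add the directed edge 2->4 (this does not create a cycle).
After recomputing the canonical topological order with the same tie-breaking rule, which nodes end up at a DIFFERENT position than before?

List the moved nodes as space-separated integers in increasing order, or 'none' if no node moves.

Old toposort: [2, 5, 3, 6, 0, 4, 1]
Added edge 2->4
Recompute Kahn (smallest-id tiebreak):
  initial in-degrees: [2, 2, 0, 2, 4, 1, 1]
  ready (indeg=0): [2]
  pop 2: indeg[1]->1; indeg[3]->1; indeg[4]->3; indeg[5]->0; indeg[6]->0 | ready=[5, 6] | order so far=[2]
  pop 5: indeg[0]->1; indeg[3]->0; indeg[4]->2 | ready=[3, 6] | order so far=[2, 5]
  pop 3: no out-edges | ready=[6] | order so far=[2, 5, 3]
  pop 6: indeg[0]->0; indeg[4]->1 | ready=[0] | order so far=[2, 5, 3, 6]
  pop 0: indeg[4]->0 | ready=[4] | order so far=[2, 5, 3, 6, 0]
  pop 4: indeg[1]->0 | ready=[1] | order so far=[2, 5, 3, 6, 0, 4]
  pop 1: no out-edges | ready=[] | order so far=[2, 5, 3, 6, 0, 4, 1]
New canonical toposort: [2, 5, 3, 6, 0, 4, 1]
Compare positions:
  Node 0: index 4 -> 4 (same)
  Node 1: index 6 -> 6 (same)
  Node 2: index 0 -> 0 (same)
  Node 3: index 2 -> 2 (same)
  Node 4: index 5 -> 5 (same)
  Node 5: index 1 -> 1 (same)
  Node 6: index 3 -> 3 (same)
Nodes that changed position: none

Answer: none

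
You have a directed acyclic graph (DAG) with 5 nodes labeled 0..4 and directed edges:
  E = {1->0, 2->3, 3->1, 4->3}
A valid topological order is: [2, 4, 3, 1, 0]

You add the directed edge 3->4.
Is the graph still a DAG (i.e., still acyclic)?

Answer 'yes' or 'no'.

Given toposort: [2, 4, 3, 1, 0]
Position of 3: index 2; position of 4: index 1
New edge 3->4: backward (u after v in old order)
Backward edge: old toposort is now invalid. Check if this creates a cycle.
Does 4 already reach 3? Reachable from 4: [0, 1, 3, 4]. YES -> cycle!
Still a DAG? no

Answer: no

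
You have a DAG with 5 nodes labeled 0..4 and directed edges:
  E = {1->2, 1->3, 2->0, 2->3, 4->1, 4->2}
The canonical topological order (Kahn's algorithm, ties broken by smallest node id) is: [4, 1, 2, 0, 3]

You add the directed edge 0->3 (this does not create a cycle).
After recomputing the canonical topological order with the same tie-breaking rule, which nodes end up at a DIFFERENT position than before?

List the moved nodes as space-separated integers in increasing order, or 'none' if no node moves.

Answer: none

Derivation:
Old toposort: [4, 1, 2, 0, 3]
Added edge 0->3
Recompute Kahn (smallest-id tiebreak):
  initial in-degrees: [1, 1, 2, 3, 0]
  ready (indeg=0): [4]
  pop 4: indeg[1]->0; indeg[2]->1 | ready=[1] | order so far=[4]
  pop 1: indeg[2]->0; indeg[3]->2 | ready=[2] | order so far=[4, 1]
  pop 2: indeg[0]->0; indeg[3]->1 | ready=[0] | order so far=[4, 1, 2]
  pop 0: indeg[3]->0 | ready=[3] | order so far=[4, 1, 2, 0]
  pop 3: no out-edges | ready=[] | order so far=[4, 1, 2, 0, 3]
New canonical toposort: [4, 1, 2, 0, 3]
Compare positions:
  Node 0: index 3 -> 3 (same)
  Node 1: index 1 -> 1 (same)
  Node 2: index 2 -> 2 (same)
  Node 3: index 4 -> 4 (same)
  Node 4: index 0 -> 0 (same)
Nodes that changed position: none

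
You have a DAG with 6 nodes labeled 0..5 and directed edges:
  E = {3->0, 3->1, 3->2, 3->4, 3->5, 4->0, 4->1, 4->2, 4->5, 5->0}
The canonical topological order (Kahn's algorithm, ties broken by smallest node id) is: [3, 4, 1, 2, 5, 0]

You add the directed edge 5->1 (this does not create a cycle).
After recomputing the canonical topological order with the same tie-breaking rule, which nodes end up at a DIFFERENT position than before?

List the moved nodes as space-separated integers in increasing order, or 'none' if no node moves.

Old toposort: [3, 4, 1, 2, 5, 0]
Added edge 5->1
Recompute Kahn (smallest-id tiebreak):
  initial in-degrees: [3, 3, 2, 0, 1, 2]
  ready (indeg=0): [3]
  pop 3: indeg[0]->2; indeg[1]->2; indeg[2]->1; indeg[4]->0; indeg[5]->1 | ready=[4] | order so far=[3]
  pop 4: indeg[0]->1; indeg[1]->1; indeg[2]->0; indeg[5]->0 | ready=[2, 5] | order so far=[3, 4]
  pop 2: no out-edges | ready=[5] | order so far=[3, 4, 2]
  pop 5: indeg[0]->0; indeg[1]->0 | ready=[0, 1] | order so far=[3, 4, 2, 5]
  pop 0: no out-edges | ready=[1] | order so far=[3, 4, 2, 5, 0]
  pop 1: no out-edges | ready=[] | order so far=[3, 4, 2, 5, 0, 1]
New canonical toposort: [3, 4, 2, 5, 0, 1]
Compare positions:
  Node 0: index 5 -> 4 (moved)
  Node 1: index 2 -> 5 (moved)
  Node 2: index 3 -> 2 (moved)
  Node 3: index 0 -> 0 (same)
  Node 4: index 1 -> 1 (same)
  Node 5: index 4 -> 3 (moved)
Nodes that changed position: 0 1 2 5

Answer: 0 1 2 5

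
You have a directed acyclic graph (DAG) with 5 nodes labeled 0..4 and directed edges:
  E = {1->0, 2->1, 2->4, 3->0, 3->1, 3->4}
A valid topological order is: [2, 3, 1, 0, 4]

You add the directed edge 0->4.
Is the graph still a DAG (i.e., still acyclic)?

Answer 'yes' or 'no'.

Answer: yes

Derivation:
Given toposort: [2, 3, 1, 0, 4]
Position of 0: index 3; position of 4: index 4
New edge 0->4: forward
Forward edge: respects the existing order. Still a DAG, same toposort still valid.
Still a DAG? yes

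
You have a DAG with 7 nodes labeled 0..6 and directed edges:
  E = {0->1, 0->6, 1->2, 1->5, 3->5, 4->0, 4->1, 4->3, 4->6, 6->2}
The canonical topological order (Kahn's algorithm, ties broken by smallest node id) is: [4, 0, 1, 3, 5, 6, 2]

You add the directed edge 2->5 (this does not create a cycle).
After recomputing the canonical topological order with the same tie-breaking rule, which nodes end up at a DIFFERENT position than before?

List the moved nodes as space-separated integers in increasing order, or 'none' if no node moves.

Answer: 2 5 6

Derivation:
Old toposort: [4, 0, 1, 3, 5, 6, 2]
Added edge 2->5
Recompute Kahn (smallest-id tiebreak):
  initial in-degrees: [1, 2, 2, 1, 0, 3, 2]
  ready (indeg=0): [4]
  pop 4: indeg[0]->0; indeg[1]->1; indeg[3]->0; indeg[6]->1 | ready=[0, 3] | order so far=[4]
  pop 0: indeg[1]->0; indeg[6]->0 | ready=[1, 3, 6] | order so far=[4, 0]
  pop 1: indeg[2]->1; indeg[5]->2 | ready=[3, 6] | order so far=[4, 0, 1]
  pop 3: indeg[5]->1 | ready=[6] | order so far=[4, 0, 1, 3]
  pop 6: indeg[2]->0 | ready=[2] | order so far=[4, 0, 1, 3, 6]
  pop 2: indeg[5]->0 | ready=[5] | order so far=[4, 0, 1, 3, 6, 2]
  pop 5: no out-edges | ready=[] | order so far=[4, 0, 1, 3, 6, 2, 5]
New canonical toposort: [4, 0, 1, 3, 6, 2, 5]
Compare positions:
  Node 0: index 1 -> 1 (same)
  Node 1: index 2 -> 2 (same)
  Node 2: index 6 -> 5 (moved)
  Node 3: index 3 -> 3 (same)
  Node 4: index 0 -> 0 (same)
  Node 5: index 4 -> 6 (moved)
  Node 6: index 5 -> 4 (moved)
Nodes that changed position: 2 5 6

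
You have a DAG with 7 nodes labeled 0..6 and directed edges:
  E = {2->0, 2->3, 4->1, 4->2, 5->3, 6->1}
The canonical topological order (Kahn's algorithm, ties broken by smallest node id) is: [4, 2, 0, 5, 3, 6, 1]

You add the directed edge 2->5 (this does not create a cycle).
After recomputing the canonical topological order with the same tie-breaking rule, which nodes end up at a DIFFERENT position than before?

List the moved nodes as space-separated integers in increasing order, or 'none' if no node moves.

Answer: none

Derivation:
Old toposort: [4, 2, 0, 5, 3, 6, 1]
Added edge 2->5
Recompute Kahn (smallest-id tiebreak):
  initial in-degrees: [1, 2, 1, 2, 0, 1, 0]
  ready (indeg=0): [4, 6]
  pop 4: indeg[1]->1; indeg[2]->0 | ready=[2, 6] | order so far=[4]
  pop 2: indeg[0]->0; indeg[3]->1; indeg[5]->0 | ready=[0, 5, 6] | order so far=[4, 2]
  pop 0: no out-edges | ready=[5, 6] | order so far=[4, 2, 0]
  pop 5: indeg[3]->0 | ready=[3, 6] | order so far=[4, 2, 0, 5]
  pop 3: no out-edges | ready=[6] | order so far=[4, 2, 0, 5, 3]
  pop 6: indeg[1]->0 | ready=[1] | order so far=[4, 2, 0, 5, 3, 6]
  pop 1: no out-edges | ready=[] | order so far=[4, 2, 0, 5, 3, 6, 1]
New canonical toposort: [4, 2, 0, 5, 3, 6, 1]
Compare positions:
  Node 0: index 2 -> 2 (same)
  Node 1: index 6 -> 6 (same)
  Node 2: index 1 -> 1 (same)
  Node 3: index 4 -> 4 (same)
  Node 4: index 0 -> 0 (same)
  Node 5: index 3 -> 3 (same)
  Node 6: index 5 -> 5 (same)
Nodes that changed position: none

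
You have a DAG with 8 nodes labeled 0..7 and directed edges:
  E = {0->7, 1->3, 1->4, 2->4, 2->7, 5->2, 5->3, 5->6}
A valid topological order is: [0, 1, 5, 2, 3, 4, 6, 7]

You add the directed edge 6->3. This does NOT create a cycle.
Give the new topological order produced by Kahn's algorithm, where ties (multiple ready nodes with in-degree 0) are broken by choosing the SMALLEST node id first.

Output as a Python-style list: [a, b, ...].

Answer: [0, 1, 5, 2, 4, 6, 3, 7]

Derivation:
Old toposort: [0, 1, 5, 2, 3, 4, 6, 7]
Added edge: 6->3
Position of 6 (6) > position of 3 (4). Must reorder: 6 must now come before 3.
Run Kahn's algorithm (break ties by smallest node id):
  initial in-degrees: [0, 0, 1, 3, 2, 0, 1, 2]
  ready (indeg=0): [0, 1, 5]
  pop 0: indeg[7]->1 | ready=[1, 5] | order so far=[0]
  pop 1: indeg[3]->2; indeg[4]->1 | ready=[5] | order so far=[0, 1]
  pop 5: indeg[2]->0; indeg[3]->1; indeg[6]->0 | ready=[2, 6] | order so far=[0, 1, 5]
  pop 2: indeg[4]->0; indeg[7]->0 | ready=[4, 6, 7] | order so far=[0, 1, 5, 2]
  pop 4: no out-edges | ready=[6, 7] | order so far=[0, 1, 5, 2, 4]
  pop 6: indeg[3]->0 | ready=[3, 7] | order so far=[0, 1, 5, 2, 4, 6]
  pop 3: no out-edges | ready=[7] | order so far=[0, 1, 5, 2, 4, 6, 3]
  pop 7: no out-edges | ready=[] | order so far=[0, 1, 5, 2, 4, 6, 3, 7]
  Result: [0, 1, 5, 2, 4, 6, 3, 7]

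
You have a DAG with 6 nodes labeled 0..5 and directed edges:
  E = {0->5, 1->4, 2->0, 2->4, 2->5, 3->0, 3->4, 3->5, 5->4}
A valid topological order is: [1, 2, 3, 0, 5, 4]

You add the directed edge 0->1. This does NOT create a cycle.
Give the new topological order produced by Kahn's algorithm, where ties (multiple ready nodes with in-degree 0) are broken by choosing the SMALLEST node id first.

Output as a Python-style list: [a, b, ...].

Old toposort: [1, 2, 3, 0, 5, 4]
Added edge: 0->1
Position of 0 (3) > position of 1 (0). Must reorder: 0 must now come before 1.
Run Kahn's algorithm (break ties by smallest node id):
  initial in-degrees: [2, 1, 0, 0, 4, 3]
  ready (indeg=0): [2, 3]
  pop 2: indeg[0]->1; indeg[4]->3; indeg[5]->2 | ready=[3] | order so far=[2]
  pop 3: indeg[0]->0; indeg[4]->2; indeg[5]->1 | ready=[0] | order so far=[2, 3]
  pop 0: indeg[1]->0; indeg[5]->0 | ready=[1, 5] | order so far=[2, 3, 0]
  pop 1: indeg[4]->1 | ready=[5] | order so far=[2, 3, 0, 1]
  pop 5: indeg[4]->0 | ready=[4] | order so far=[2, 3, 0, 1, 5]
  pop 4: no out-edges | ready=[] | order so far=[2, 3, 0, 1, 5, 4]
  Result: [2, 3, 0, 1, 5, 4]

Answer: [2, 3, 0, 1, 5, 4]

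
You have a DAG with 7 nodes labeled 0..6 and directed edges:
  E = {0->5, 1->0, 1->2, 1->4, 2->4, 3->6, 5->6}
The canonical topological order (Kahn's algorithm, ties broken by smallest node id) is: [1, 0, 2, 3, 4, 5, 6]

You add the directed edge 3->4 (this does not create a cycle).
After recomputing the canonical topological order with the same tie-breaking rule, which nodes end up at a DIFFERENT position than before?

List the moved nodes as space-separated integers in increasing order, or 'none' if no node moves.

Old toposort: [1, 0, 2, 3, 4, 5, 6]
Added edge 3->4
Recompute Kahn (smallest-id tiebreak):
  initial in-degrees: [1, 0, 1, 0, 3, 1, 2]
  ready (indeg=0): [1, 3]
  pop 1: indeg[0]->0; indeg[2]->0; indeg[4]->2 | ready=[0, 2, 3] | order so far=[1]
  pop 0: indeg[5]->0 | ready=[2, 3, 5] | order so far=[1, 0]
  pop 2: indeg[4]->1 | ready=[3, 5] | order so far=[1, 0, 2]
  pop 3: indeg[4]->0; indeg[6]->1 | ready=[4, 5] | order so far=[1, 0, 2, 3]
  pop 4: no out-edges | ready=[5] | order so far=[1, 0, 2, 3, 4]
  pop 5: indeg[6]->0 | ready=[6] | order so far=[1, 0, 2, 3, 4, 5]
  pop 6: no out-edges | ready=[] | order so far=[1, 0, 2, 3, 4, 5, 6]
New canonical toposort: [1, 0, 2, 3, 4, 5, 6]
Compare positions:
  Node 0: index 1 -> 1 (same)
  Node 1: index 0 -> 0 (same)
  Node 2: index 2 -> 2 (same)
  Node 3: index 3 -> 3 (same)
  Node 4: index 4 -> 4 (same)
  Node 5: index 5 -> 5 (same)
  Node 6: index 6 -> 6 (same)
Nodes that changed position: none

Answer: none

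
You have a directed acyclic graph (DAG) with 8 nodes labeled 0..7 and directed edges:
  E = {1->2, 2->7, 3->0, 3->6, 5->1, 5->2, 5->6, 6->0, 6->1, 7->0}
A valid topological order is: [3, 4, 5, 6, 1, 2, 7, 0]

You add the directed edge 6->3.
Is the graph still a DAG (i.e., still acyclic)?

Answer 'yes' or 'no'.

Given toposort: [3, 4, 5, 6, 1, 2, 7, 0]
Position of 6: index 3; position of 3: index 0
New edge 6->3: backward (u after v in old order)
Backward edge: old toposort is now invalid. Check if this creates a cycle.
Does 3 already reach 6? Reachable from 3: [0, 1, 2, 3, 6, 7]. YES -> cycle!
Still a DAG? no

Answer: no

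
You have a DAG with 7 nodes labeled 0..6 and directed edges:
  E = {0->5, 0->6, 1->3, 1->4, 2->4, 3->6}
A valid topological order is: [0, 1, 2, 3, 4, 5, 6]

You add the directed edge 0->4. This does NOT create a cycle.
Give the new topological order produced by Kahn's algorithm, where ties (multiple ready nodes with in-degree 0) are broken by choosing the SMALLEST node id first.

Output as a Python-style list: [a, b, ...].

Old toposort: [0, 1, 2, 3, 4, 5, 6]
Added edge: 0->4
Position of 0 (0) < position of 4 (4). Old order still valid.
Run Kahn's algorithm (break ties by smallest node id):
  initial in-degrees: [0, 0, 0, 1, 3, 1, 2]
  ready (indeg=0): [0, 1, 2]
  pop 0: indeg[4]->2; indeg[5]->0; indeg[6]->1 | ready=[1, 2, 5] | order so far=[0]
  pop 1: indeg[3]->0; indeg[4]->1 | ready=[2, 3, 5] | order so far=[0, 1]
  pop 2: indeg[4]->0 | ready=[3, 4, 5] | order so far=[0, 1, 2]
  pop 3: indeg[6]->0 | ready=[4, 5, 6] | order so far=[0, 1, 2, 3]
  pop 4: no out-edges | ready=[5, 6] | order so far=[0, 1, 2, 3, 4]
  pop 5: no out-edges | ready=[6] | order so far=[0, 1, 2, 3, 4, 5]
  pop 6: no out-edges | ready=[] | order so far=[0, 1, 2, 3, 4, 5, 6]
  Result: [0, 1, 2, 3, 4, 5, 6]

Answer: [0, 1, 2, 3, 4, 5, 6]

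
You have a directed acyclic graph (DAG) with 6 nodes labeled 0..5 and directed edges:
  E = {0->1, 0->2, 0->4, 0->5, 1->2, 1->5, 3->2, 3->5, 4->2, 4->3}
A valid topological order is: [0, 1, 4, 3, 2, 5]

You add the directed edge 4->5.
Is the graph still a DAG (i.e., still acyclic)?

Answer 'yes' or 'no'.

Answer: yes

Derivation:
Given toposort: [0, 1, 4, 3, 2, 5]
Position of 4: index 2; position of 5: index 5
New edge 4->5: forward
Forward edge: respects the existing order. Still a DAG, same toposort still valid.
Still a DAG? yes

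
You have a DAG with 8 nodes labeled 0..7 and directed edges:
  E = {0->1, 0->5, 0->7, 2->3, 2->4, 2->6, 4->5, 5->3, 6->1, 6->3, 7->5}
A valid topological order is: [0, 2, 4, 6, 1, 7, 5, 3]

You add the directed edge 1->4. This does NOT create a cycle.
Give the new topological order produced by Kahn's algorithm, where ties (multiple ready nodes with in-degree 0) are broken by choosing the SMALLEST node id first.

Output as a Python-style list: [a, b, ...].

Old toposort: [0, 2, 4, 6, 1, 7, 5, 3]
Added edge: 1->4
Position of 1 (4) > position of 4 (2). Must reorder: 1 must now come before 4.
Run Kahn's algorithm (break ties by smallest node id):
  initial in-degrees: [0, 2, 0, 3, 2, 3, 1, 1]
  ready (indeg=0): [0, 2]
  pop 0: indeg[1]->1; indeg[5]->2; indeg[7]->0 | ready=[2, 7] | order so far=[0]
  pop 2: indeg[3]->2; indeg[4]->1; indeg[6]->0 | ready=[6, 7] | order so far=[0, 2]
  pop 6: indeg[1]->0; indeg[3]->1 | ready=[1, 7] | order so far=[0, 2, 6]
  pop 1: indeg[4]->0 | ready=[4, 7] | order so far=[0, 2, 6, 1]
  pop 4: indeg[5]->1 | ready=[7] | order so far=[0, 2, 6, 1, 4]
  pop 7: indeg[5]->0 | ready=[5] | order so far=[0, 2, 6, 1, 4, 7]
  pop 5: indeg[3]->0 | ready=[3] | order so far=[0, 2, 6, 1, 4, 7, 5]
  pop 3: no out-edges | ready=[] | order so far=[0, 2, 6, 1, 4, 7, 5, 3]
  Result: [0, 2, 6, 1, 4, 7, 5, 3]

Answer: [0, 2, 6, 1, 4, 7, 5, 3]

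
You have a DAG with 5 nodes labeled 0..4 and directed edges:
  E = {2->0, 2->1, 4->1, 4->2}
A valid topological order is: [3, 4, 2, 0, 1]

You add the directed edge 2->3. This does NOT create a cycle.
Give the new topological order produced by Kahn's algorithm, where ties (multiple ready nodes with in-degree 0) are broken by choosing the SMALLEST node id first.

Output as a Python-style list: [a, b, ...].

Old toposort: [3, 4, 2, 0, 1]
Added edge: 2->3
Position of 2 (2) > position of 3 (0). Must reorder: 2 must now come before 3.
Run Kahn's algorithm (break ties by smallest node id):
  initial in-degrees: [1, 2, 1, 1, 0]
  ready (indeg=0): [4]
  pop 4: indeg[1]->1; indeg[2]->0 | ready=[2] | order so far=[4]
  pop 2: indeg[0]->0; indeg[1]->0; indeg[3]->0 | ready=[0, 1, 3] | order so far=[4, 2]
  pop 0: no out-edges | ready=[1, 3] | order so far=[4, 2, 0]
  pop 1: no out-edges | ready=[3] | order so far=[4, 2, 0, 1]
  pop 3: no out-edges | ready=[] | order so far=[4, 2, 0, 1, 3]
  Result: [4, 2, 0, 1, 3]

Answer: [4, 2, 0, 1, 3]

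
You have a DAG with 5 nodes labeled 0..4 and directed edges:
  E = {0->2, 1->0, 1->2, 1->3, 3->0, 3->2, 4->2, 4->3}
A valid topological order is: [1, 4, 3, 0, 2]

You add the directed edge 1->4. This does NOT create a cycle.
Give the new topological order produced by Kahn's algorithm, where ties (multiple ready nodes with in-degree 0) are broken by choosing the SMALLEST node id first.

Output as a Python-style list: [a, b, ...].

Answer: [1, 4, 3, 0, 2]

Derivation:
Old toposort: [1, 4, 3, 0, 2]
Added edge: 1->4
Position of 1 (0) < position of 4 (1). Old order still valid.
Run Kahn's algorithm (break ties by smallest node id):
  initial in-degrees: [2, 0, 4, 2, 1]
  ready (indeg=0): [1]
  pop 1: indeg[0]->1; indeg[2]->3; indeg[3]->1; indeg[4]->0 | ready=[4] | order so far=[1]
  pop 4: indeg[2]->2; indeg[3]->0 | ready=[3] | order so far=[1, 4]
  pop 3: indeg[0]->0; indeg[2]->1 | ready=[0] | order so far=[1, 4, 3]
  pop 0: indeg[2]->0 | ready=[2] | order so far=[1, 4, 3, 0]
  pop 2: no out-edges | ready=[] | order so far=[1, 4, 3, 0, 2]
  Result: [1, 4, 3, 0, 2]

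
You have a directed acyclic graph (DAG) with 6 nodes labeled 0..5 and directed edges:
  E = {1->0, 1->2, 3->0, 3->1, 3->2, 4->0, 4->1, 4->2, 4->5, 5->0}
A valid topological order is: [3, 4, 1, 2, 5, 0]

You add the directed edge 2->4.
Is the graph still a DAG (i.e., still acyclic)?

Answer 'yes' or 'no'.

Given toposort: [3, 4, 1, 2, 5, 0]
Position of 2: index 3; position of 4: index 1
New edge 2->4: backward (u after v in old order)
Backward edge: old toposort is now invalid. Check if this creates a cycle.
Does 4 already reach 2? Reachable from 4: [0, 1, 2, 4, 5]. YES -> cycle!
Still a DAG? no

Answer: no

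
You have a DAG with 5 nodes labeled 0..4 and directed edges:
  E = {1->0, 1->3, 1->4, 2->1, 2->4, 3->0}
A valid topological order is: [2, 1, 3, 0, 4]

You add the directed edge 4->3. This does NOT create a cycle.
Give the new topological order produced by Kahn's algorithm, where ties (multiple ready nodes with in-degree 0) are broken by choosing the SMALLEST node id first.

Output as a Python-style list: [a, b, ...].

Answer: [2, 1, 4, 3, 0]

Derivation:
Old toposort: [2, 1, 3, 0, 4]
Added edge: 4->3
Position of 4 (4) > position of 3 (2). Must reorder: 4 must now come before 3.
Run Kahn's algorithm (break ties by smallest node id):
  initial in-degrees: [2, 1, 0, 2, 2]
  ready (indeg=0): [2]
  pop 2: indeg[1]->0; indeg[4]->1 | ready=[1] | order so far=[2]
  pop 1: indeg[0]->1; indeg[3]->1; indeg[4]->0 | ready=[4] | order so far=[2, 1]
  pop 4: indeg[3]->0 | ready=[3] | order so far=[2, 1, 4]
  pop 3: indeg[0]->0 | ready=[0] | order so far=[2, 1, 4, 3]
  pop 0: no out-edges | ready=[] | order so far=[2, 1, 4, 3, 0]
  Result: [2, 1, 4, 3, 0]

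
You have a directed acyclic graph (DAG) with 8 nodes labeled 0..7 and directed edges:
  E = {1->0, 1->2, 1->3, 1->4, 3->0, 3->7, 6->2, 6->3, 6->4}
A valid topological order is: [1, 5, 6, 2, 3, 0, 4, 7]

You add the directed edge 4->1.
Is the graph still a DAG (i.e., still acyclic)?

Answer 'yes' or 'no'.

Answer: no

Derivation:
Given toposort: [1, 5, 6, 2, 3, 0, 4, 7]
Position of 4: index 6; position of 1: index 0
New edge 4->1: backward (u after v in old order)
Backward edge: old toposort is now invalid. Check if this creates a cycle.
Does 1 already reach 4? Reachable from 1: [0, 1, 2, 3, 4, 7]. YES -> cycle!
Still a DAG? no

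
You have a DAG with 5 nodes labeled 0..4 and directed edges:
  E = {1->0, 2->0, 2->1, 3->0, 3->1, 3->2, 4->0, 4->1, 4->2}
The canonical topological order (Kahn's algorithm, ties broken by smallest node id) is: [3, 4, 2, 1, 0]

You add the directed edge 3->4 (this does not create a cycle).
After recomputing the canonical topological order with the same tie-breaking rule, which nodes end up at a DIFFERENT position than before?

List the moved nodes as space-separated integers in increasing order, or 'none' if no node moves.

Answer: none

Derivation:
Old toposort: [3, 4, 2, 1, 0]
Added edge 3->4
Recompute Kahn (smallest-id tiebreak):
  initial in-degrees: [4, 3, 2, 0, 1]
  ready (indeg=0): [3]
  pop 3: indeg[0]->3; indeg[1]->2; indeg[2]->1; indeg[4]->0 | ready=[4] | order so far=[3]
  pop 4: indeg[0]->2; indeg[1]->1; indeg[2]->0 | ready=[2] | order so far=[3, 4]
  pop 2: indeg[0]->1; indeg[1]->0 | ready=[1] | order so far=[3, 4, 2]
  pop 1: indeg[0]->0 | ready=[0] | order so far=[3, 4, 2, 1]
  pop 0: no out-edges | ready=[] | order so far=[3, 4, 2, 1, 0]
New canonical toposort: [3, 4, 2, 1, 0]
Compare positions:
  Node 0: index 4 -> 4 (same)
  Node 1: index 3 -> 3 (same)
  Node 2: index 2 -> 2 (same)
  Node 3: index 0 -> 0 (same)
  Node 4: index 1 -> 1 (same)
Nodes that changed position: none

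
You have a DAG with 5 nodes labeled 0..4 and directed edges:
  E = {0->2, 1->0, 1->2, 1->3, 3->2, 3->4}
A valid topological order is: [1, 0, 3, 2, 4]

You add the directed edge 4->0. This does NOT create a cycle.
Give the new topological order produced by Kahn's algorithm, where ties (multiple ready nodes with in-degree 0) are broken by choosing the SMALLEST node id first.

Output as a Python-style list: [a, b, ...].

Answer: [1, 3, 4, 0, 2]

Derivation:
Old toposort: [1, 0, 3, 2, 4]
Added edge: 4->0
Position of 4 (4) > position of 0 (1). Must reorder: 4 must now come before 0.
Run Kahn's algorithm (break ties by smallest node id):
  initial in-degrees: [2, 0, 3, 1, 1]
  ready (indeg=0): [1]
  pop 1: indeg[0]->1; indeg[2]->2; indeg[3]->0 | ready=[3] | order so far=[1]
  pop 3: indeg[2]->1; indeg[4]->0 | ready=[4] | order so far=[1, 3]
  pop 4: indeg[0]->0 | ready=[0] | order so far=[1, 3, 4]
  pop 0: indeg[2]->0 | ready=[2] | order so far=[1, 3, 4, 0]
  pop 2: no out-edges | ready=[] | order so far=[1, 3, 4, 0, 2]
  Result: [1, 3, 4, 0, 2]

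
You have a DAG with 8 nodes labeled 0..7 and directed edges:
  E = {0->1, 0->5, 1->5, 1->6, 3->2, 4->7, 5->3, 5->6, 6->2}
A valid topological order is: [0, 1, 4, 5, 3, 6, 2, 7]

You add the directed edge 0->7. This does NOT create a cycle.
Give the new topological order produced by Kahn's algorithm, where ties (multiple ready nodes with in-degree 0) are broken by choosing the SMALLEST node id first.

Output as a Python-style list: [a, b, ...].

Answer: [0, 1, 4, 5, 3, 6, 2, 7]

Derivation:
Old toposort: [0, 1, 4, 5, 3, 6, 2, 7]
Added edge: 0->7
Position of 0 (0) < position of 7 (7). Old order still valid.
Run Kahn's algorithm (break ties by smallest node id):
  initial in-degrees: [0, 1, 2, 1, 0, 2, 2, 2]
  ready (indeg=0): [0, 4]
  pop 0: indeg[1]->0; indeg[5]->1; indeg[7]->1 | ready=[1, 4] | order so far=[0]
  pop 1: indeg[5]->0; indeg[6]->1 | ready=[4, 5] | order so far=[0, 1]
  pop 4: indeg[7]->0 | ready=[5, 7] | order so far=[0, 1, 4]
  pop 5: indeg[3]->0; indeg[6]->0 | ready=[3, 6, 7] | order so far=[0, 1, 4, 5]
  pop 3: indeg[2]->1 | ready=[6, 7] | order so far=[0, 1, 4, 5, 3]
  pop 6: indeg[2]->0 | ready=[2, 7] | order so far=[0, 1, 4, 5, 3, 6]
  pop 2: no out-edges | ready=[7] | order so far=[0, 1, 4, 5, 3, 6, 2]
  pop 7: no out-edges | ready=[] | order so far=[0, 1, 4, 5, 3, 6, 2, 7]
  Result: [0, 1, 4, 5, 3, 6, 2, 7]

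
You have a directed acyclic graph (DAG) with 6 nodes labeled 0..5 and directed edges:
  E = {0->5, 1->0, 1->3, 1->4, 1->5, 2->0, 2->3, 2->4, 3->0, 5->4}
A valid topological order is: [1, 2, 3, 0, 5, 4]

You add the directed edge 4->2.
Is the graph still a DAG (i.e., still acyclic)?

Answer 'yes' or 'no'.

Given toposort: [1, 2, 3, 0, 5, 4]
Position of 4: index 5; position of 2: index 1
New edge 4->2: backward (u after v in old order)
Backward edge: old toposort is now invalid. Check if this creates a cycle.
Does 2 already reach 4? Reachable from 2: [0, 2, 3, 4, 5]. YES -> cycle!
Still a DAG? no

Answer: no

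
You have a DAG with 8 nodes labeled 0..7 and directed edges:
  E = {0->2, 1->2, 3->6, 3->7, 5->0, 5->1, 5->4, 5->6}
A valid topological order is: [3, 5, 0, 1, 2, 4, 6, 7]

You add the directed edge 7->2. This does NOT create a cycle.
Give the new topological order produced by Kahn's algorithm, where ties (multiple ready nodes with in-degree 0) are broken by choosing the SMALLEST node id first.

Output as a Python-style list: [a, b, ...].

Old toposort: [3, 5, 0, 1, 2, 4, 6, 7]
Added edge: 7->2
Position of 7 (7) > position of 2 (4). Must reorder: 7 must now come before 2.
Run Kahn's algorithm (break ties by smallest node id):
  initial in-degrees: [1, 1, 3, 0, 1, 0, 2, 1]
  ready (indeg=0): [3, 5]
  pop 3: indeg[6]->1; indeg[7]->0 | ready=[5, 7] | order so far=[3]
  pop 5: indeg[0]->0; indeg[1]->0; indeg[4]->0; indeg[6]->0 | ready=[0, 1, 4, 6, 7] | order so far=[3, 5]
  pop 0: indeg[2]->2 | ready=[1, 4, 6, 7] | order so far=[3, 5, 0]
  pop 1: indeg[2]->1 | ready=[4, 6, 7] | order so far=[3, 5, 0, 1]
  pop 4: no out-edges | ready=[6, 7] | order so far=[3, 5, 0, 1, 4]
  pop 6: no out-edges | ready=[7] | order so far=[3, 5, 0, 1, 4, 6]
  pop 7: indeg[2]->0 | ready=[2] | order so far=[3, 5, 0, 1, 4, 6, 7]
  pop 2: no out-edges | ready=[] | order so far=[3, 5, 0, 1, 4, 6, 7, 2]
  Result: [3, 5, 0, 1, 4, 6, 7, 2]

Answer: [3, 5, 0, 1, 4, 6, 7, 2]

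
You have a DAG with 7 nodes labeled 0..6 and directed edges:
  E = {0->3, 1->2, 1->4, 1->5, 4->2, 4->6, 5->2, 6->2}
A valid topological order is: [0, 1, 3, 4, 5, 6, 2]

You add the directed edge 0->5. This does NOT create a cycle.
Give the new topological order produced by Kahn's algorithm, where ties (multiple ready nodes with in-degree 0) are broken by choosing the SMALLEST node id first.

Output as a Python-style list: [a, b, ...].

Old toposort: [0, 1, 3, 4, 5, 6, 2]
Added edge: 0->5
Position of 0 (0) < position of 5 (4). Old order still valid.
Run Kahn's algorithm (break ties by smallest node id):
  initial in-degrees: [0, 0, 4, 1, 1, 2, 1]
  ready (indeg=0): [0, 1]
  pop 0: indeg[3]->0; indeg[5]->1 | ready=[1, 3] | order so far=[0]
  pop 1: indeg[2]->3; indeg[4]->0; indeg[5]->0 | ready=[3, 4, 5] | order so far=[0, 1]
  pop 3: no out-edges | ready=[4, 5] | order so far=[0, 1, 3]
  pop 4: indeg[2]->2; indeg[6]->0 | ready=[5, 6] | order so far=[0, 1, 3, 4]
  pop 5: indeg[2]->1 | ready=[6] | order so far=[0, 1, 3, 4, 5]
  pop 6: indeg[2]->0 | ready=[2] | order so far=[0, 1, 3, 4, 5, 6]
  pop 2: no out-edges | ready=[] | order so far=[0, 1, 3, 4, 5, 6, 2]
  Result: [0, 1, 3, 4, 5, 6, 2]

Answer: [0, 1, 3, 4, 5, 6, 2]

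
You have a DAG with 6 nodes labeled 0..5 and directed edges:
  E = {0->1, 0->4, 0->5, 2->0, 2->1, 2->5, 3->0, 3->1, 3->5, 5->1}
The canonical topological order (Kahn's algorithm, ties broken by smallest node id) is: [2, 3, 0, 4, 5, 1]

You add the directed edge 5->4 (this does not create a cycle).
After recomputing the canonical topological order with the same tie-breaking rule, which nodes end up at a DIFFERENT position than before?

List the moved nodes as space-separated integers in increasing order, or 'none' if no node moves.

Answer: 1 4 5

Derivation:
Old toposort: [2, 3, 0, 4, 5, 1]
Added edge 5->4
Recompute Kahn (smallest-id tiebreak):
  initial in-degrees: [2, 4, 0, 0, 2, 3]
  ready (indeg=0): [2, 3]
  pop 2: indeg[0]->1; indeg[1]->3; indeg[5]->2 | ready=[3] | order so far=[2]
  pop 3: indeg[0]->0; indeg[1]->2; indeg[5]->1 | ready=[0] | order so far=[2, 3]
  pop 0: indeg[1]->1; indeg[4]->1; indeg[5]->0 | ready=[5] | order so far=[2, 3, 0]
  pop 5: indeg[1]->0; indeg[4]->0 | ready=[1, 4] | order so far=[2, 3, 0, 5]
  pop 1: no out-edges | ready=[4] | order so far=[2, 3, 0, 5, 1]
  pop 4: no out-edges | ready=[] | order so far=[2, 3, 0, 5, 1, 4]
New canonical toposort: [2, 3, 0, 5, 1, 4]
Compare positions:
  Node 0: index 2 -> 2 (same)
  Node 1: index 5 -> 4 (moved)
  Node 2: index 0 -> 0 (same)
  Node 3: index 1 -> 1 (same)
  Node 4: index 3 -> 5 (moved)
  Node 5: index 4 -> 3 (moved)
Nodes that changed position: 1 4 5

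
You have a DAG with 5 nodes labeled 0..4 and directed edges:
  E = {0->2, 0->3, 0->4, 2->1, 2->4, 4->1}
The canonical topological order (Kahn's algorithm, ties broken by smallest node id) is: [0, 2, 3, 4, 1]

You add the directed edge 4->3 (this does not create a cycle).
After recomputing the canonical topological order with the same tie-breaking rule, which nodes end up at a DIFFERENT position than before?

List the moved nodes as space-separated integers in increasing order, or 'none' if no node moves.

Old toposort: [0, 2, 3, 4, 1]
Added edge 4->3
Recompute Kahn (smallest-id tiebreak):
  initial in-degrees: [0, 2, 1, 2, 2]
  ready (indeg=0): [0]
  pop 0: indeg[2]->0; indeg[3]->1; indeg[4]->1 | ready=[2] | order so far=[0]
  pop 2: indeg[1]->1; indeg[4]->0 | ready=[4] | order so far=[0, 2]
  pop 4: indeg[1]->0; indeg[3]->0 | ready=[1, 3] | order so far=[0, 2, 4]
  pop 1: no out-edges | ready=[3] | order so far=[0, 2, 4, 1]
  pop 3: no out-edges | ready=[] | order so far=[0, 2, 4, 1, 3]
New canonical toposort: [0, 2, 4, 1, 3]
Compare positions:
  Node 0: index 0 -> 0 (same)
  Node 1: index 4 -> 3 (moved)
  Node 2: index 1 -> 1 (same)
  Node 3: index 2 -> 4 (moved)
  Node 4: index 3 -> 2 (moved)
Nodes that changed position: 1 3 4

Answer: 1 3 4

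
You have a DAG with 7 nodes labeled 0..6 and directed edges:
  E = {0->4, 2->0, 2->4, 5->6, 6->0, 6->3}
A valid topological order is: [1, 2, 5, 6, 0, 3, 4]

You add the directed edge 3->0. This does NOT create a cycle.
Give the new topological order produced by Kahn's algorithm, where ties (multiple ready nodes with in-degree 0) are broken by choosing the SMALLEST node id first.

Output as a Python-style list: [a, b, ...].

Answer: [1, 2, 5, 6, 3, 0, 4]

Derivation:
Old toposort: [1, 2, 5, 6, 0, 3, 4]
Added edge: 3->0
Position of 3 (5) > position of 0 (4). Must reorder: 3 must now come before 0.
Run Kahn's algorithm (break ties by smallest node id):
  initial in-degrees: [3, 0, 0, 1, 2, 0, 1]
  ready (indeg=0): [1, 2, 5]
  pop 1: no out-edges | ready=[2, 5] | order so far=[1]
  pop 2: indeg[0]->2; indeg[4]->1 | ready=[5] | order so far=[1, 2]
  pop 5: indeg[6]->0 | ready=[6] | order so far=[1, 2, 5]
  pop 6: indeg[0]->1; indeg[3]->0 | ready=[3] | order so far=[1, 2, 5, 6]
  pop 3: indeg[0]->0 | ready=[0] | order so far=[1, 2, 5, 6, 3]
  pop 0: indeg[4]->0 | ready=[4] | order so far=[1, 2, 5, 6, 3, 0]
  pop 4: no out-edges | ready=[] | order so far=[1, 2, 5, 6, 3, 0, 4]
  Result: [1, 2, 5, 6, 3, 0, 4]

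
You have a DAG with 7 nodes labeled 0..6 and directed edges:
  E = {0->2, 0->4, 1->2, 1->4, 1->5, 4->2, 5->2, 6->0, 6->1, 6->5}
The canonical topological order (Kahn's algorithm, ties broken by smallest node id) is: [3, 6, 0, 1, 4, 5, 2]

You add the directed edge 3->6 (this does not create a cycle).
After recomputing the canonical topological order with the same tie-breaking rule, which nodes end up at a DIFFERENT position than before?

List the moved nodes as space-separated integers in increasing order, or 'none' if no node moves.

Answer: none

Derivation:
Old toposort: [3, 6, 0, 1, 4, 5, 2]
Added edge 3->6
Recompute Kahn (smallest-id tiebreak):
  initial in-degrees: [1, 1, 4, 0, 2, 2, 1]
  ready (indeg=0): [3]
  pop 3: indeg[6]->0 | ready=[6] | order so far=[3]
  pop 6: indeg[0]->0; indeg[1]->0; indeg[5]->1 | ready=[0, 1] | order so far=[3, 6]
  pop 0: indeg[2]->3; indeg[4]->1 | ready=[1] | order so far=[3, 6, 0]
  pop 1: indeg[2]->2; indeg[4]->0; indeg[5]->0 | ready=[4, 5] | order so far=[3, 6, 0, 1]
  pop 4: indeg[2]->1 | ready=[5] | order so far=[3, 6, 0, 1, 4]
  pop 5: indeg[2]->0 | ready=[2] | order so far=[3, 6, 0, 1, 4, 5]
  pop 2: no out-edges | ready=[] | order so far=[3, 6, 0, 1, 4, 5, 2]
New canonical toposort: [3, 6, 0, 1, 4, 5, 2]
Compare positions:
  Node 0: index 2 -> 2 (same)
  Node 1: index 3 -> 3 (same)
  Node 2: index 6 -> 6 (same)
  Node 3: index 0 -> 0 (same)
  Node 4: index 4 -> 4 (same)
  Node 5: index 5 -> 5 (same)
  Node 6: index 1 -> 1 (same)
Nodes that changed position: none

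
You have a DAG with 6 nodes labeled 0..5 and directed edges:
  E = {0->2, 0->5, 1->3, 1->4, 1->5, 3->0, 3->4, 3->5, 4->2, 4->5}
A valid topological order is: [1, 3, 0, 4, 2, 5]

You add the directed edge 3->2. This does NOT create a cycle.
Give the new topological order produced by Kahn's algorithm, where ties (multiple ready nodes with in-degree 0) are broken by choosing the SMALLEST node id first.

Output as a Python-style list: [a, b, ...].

Answer: [1, 3, 0, 4, 2, 5]

Derivation:
Old toposort: [1, 3, 0, 4, 2, 5]
Added edge: 3->2
Position of 3 (1) < position of 2 (4). Old order still valid.
Run Kahn's algorithm (break ties by smallest node id):
  initial in-degrees: [1, 0, 3, 1, 2, 4]
  ready (indeg=0): [1]
  pop 1: indeg[3]->0; indeg[4]->1; indeg[5]->3 | ready=[3] | order so far=[1]
  pop 3: indeg[0]->0; indeg[2]->2; indeg[4]->0; indeg[5]->2 | ready=[0, 4] | order so far=[1, 3]
  pop 0: indeg[2]->1; indeg[5]->1 | ready=[4] | order so far=[1, 3, 0]
  pop 4: indeg[2]->0; indeg[5]->0 | ready=[2, 5] | order so far=[1, 3, 0, 4]
  pop 2: no out-edges | ready=[5] | order so far=[1, 3, 0, 4, 2]
  pop 5: no out-edges | ready=[] | order so far=[1, 3, 0, 4, 2, 5]
  Result: [1, 3, 0, 4, 2, 5]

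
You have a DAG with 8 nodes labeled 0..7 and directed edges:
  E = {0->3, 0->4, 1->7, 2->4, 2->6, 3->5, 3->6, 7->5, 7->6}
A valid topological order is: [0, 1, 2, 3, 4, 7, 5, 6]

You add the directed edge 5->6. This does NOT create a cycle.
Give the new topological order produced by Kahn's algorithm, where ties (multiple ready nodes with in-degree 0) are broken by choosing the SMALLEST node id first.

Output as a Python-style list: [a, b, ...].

Old toposort: [0, 1, 2, 3, 4, 7, 5, 6]
Added edge: 5->6
Position of 5 (6) < position of 6 (7). Old order still valid.
Run Kahn's algorithm (break ties by smallest node id):
  initial in-degrees: [0, 0, 0, 1, 2, 2, 4, 1]
  ready (indeg=0): [0, 1, 2]
  pop 0: indeg[3]->0; indeg[4]->1 | ready=[1, 2, 3] | order so far=[0]
  pop 1: indeg[7]->0 | ready=[2, 3, 7] | order so far=[0, 1]
  pop 2: indeg[4]->0; indeg[6]->3 | ready=[3, 4, 7] | order so far=[0, 1, 2]
  pop 3: indeg[5]->1; indeg[6]->2 | ready=[4, 7] | order so far=[0, 1, 2, 3]
  pop 4: no out-edges | ready=[7] | order so far=[0, 1, 2, 3, 4]
  pop 7: indeg[5]->0; indeg[6]->1 | ready=[5] | order so far=[0, 1, 2, 3, 4, 7]
  pop 5: indeg[6]->0 | ready=[6] | order so far=[0, 1, 2, 3, 4, 7, 5]
  pop 6: no out-edges | ready=[] | order so far=[0, 1, 2, 3, 4, 7, 5, 6]
  Result: [0, 1, 2, 3, 4, 7, 5, 6]

Answer: [0, 1, 2, 3, 4, 7, 5, 6]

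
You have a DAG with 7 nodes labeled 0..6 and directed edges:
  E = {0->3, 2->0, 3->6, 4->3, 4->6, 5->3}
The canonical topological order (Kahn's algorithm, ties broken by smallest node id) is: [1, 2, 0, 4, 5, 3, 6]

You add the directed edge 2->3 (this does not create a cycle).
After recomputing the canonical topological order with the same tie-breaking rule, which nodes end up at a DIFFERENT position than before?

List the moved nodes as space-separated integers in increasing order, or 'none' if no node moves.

Old toposort: [1, 2, 0, 4, 5, 3, 6]
Added edge 2->3
Recompute Kahn (smallest-id tiebreak):
  initial in-degrees: [1, 0, 0, 4, 0, 0, 2]
  ready (indeg=0): [1, 2, 4, 5]
  pop 1: no out-edges | ready=[2, 4, 5] | order so far=[1]
  pop 2: indeg[0]->0; indeg[3]->3 | ready=[0, 4, 5] | order so far=[1, 2]
  pop 0: indeg[3]->2 | ready=[4, 5] | order so far=[1, 2, 0]
  pop 4: indeg[3]->1; indeg[6]->1 | ready=[5] | order so far=[1, 2, 0, 4]
  pop 5: indeg[3]->0 | ready=[3] | order so far=[1, 2, 0, 4, 5]
  pop 3: indeg[6]->0 | ready=[6] | order so far=[1, 2, 0, 4, 5, 3]
  pop 6: no out-edges | ready=[] | order so far=[1, 2, 0, 4, 5, 3, 6]
New canonical toposort: [1, 2, 0, 4, 5, 3, 6]
Compare positions:
  Node 0: index 2 -> 2 (same)
  Node 1: index 0 -> 0 (same)
  Node 2: index 1 -> 1 (same)
  Node 3: index 5 -> 5 (same)
  Node 4: index 3 -> 3 (same)
  Node 5: index 4 -> 4 (same)
  Node 6: index 6 -> 6 (same)
Nodes that changed position: none

Answer: none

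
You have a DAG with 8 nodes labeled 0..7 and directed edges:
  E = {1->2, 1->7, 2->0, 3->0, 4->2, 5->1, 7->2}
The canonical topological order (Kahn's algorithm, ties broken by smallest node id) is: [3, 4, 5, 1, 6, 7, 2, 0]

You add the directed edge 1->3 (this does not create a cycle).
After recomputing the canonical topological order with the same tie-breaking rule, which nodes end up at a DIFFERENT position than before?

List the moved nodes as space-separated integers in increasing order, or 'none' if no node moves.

Answer: 1 3 4 5

Derivation:
Old toposort: [3, 4, 5, 1, 6, 7, 2, 0]
Added edge 1->3
Recompute Kahn (smallest-id tiebreak):
  initial in-degrees: [2, 1, 3, 1, 0, 0, 0, 1]
  ready (indeg=0): [4, 5, 6]
  pop 4: indeg[2]->2 | ready=[5, 6] | order so far=[4]
  pop 5: indeg[1]->0 | ready=[1, 6] | order so far=[4, 5]
  pop 1: indeg[2]->1; indeg[3]->0; indeg[7]->0 | ready=[3, 6, 7] | order so far=[4, 5, 1]
  pop 3: indeg[0]->1 | ready=[6, 7] | order so far=[4, 5, 1, 3]
  pop 6: no out-edges | ready=[7] | order so far=[4, 5, 1, 3, 6]
  pop 7: indeg[2]->0 | ready=[2] | order so far=[4, 5, 1, 3, 6, 7]
  pop 2: indeg[0]->0 | ready=[0] | order so far=[4, 5, 1, 3, 6, 7, 2]
  pop 0: no out-edges | ready=[] | order so far=[4, 5, 1, 3, 6, 7, 2, 0]
New canonical toposort: [4, 5, 1, 3, 6, 7, 2, 0]
Compare positions:
  Node 0: index 7 -> 7 (same)
  Node 1: index 3 -> 2 (moved)
  Node 2: index 6 -> 6 (same)
  Node 3: index 0 -> 3 (moved)
  Node 4: index 1 -> 0 (moved)
  Node 5: index 2 -> 1 (moved)
  Node 6: index 4 -> 4 (same)
  Node 7: index 5 -> 5 (same)
Nodes that changed position: 1 3 4 5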